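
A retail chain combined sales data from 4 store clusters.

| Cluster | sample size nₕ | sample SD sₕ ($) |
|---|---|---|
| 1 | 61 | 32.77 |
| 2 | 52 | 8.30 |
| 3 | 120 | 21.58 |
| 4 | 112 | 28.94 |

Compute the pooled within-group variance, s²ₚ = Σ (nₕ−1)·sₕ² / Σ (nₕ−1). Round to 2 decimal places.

634.40

1: (61−1)·32.77² = 60·1073.8729 = 64432.374
2: (52−1)·8.30² = 51·68.89 = 3513.39
3: (120−1)·21.58² = 119·465.6964 = 55417.8716
4: (112−1)·28.94² = 111·837.5236 = 92965.1196
Numerator = 216328.7552; denominator = Σ(nₕ−1) = 341.
s²ₚ = 216328.7552/341 = 634.3952... → 634.40.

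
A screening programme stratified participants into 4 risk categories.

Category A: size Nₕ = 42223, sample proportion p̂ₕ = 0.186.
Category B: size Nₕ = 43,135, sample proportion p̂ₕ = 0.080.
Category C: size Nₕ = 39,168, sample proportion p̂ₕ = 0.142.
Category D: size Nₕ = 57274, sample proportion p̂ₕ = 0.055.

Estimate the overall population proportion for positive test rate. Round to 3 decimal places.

0.110

Wₕ = Nₕ/N with N = 181800: 0.2322, 0.2373, 0.2154, 0.3150.
p̂_st = 0.2322·0.186 + 0.2373·0.080 + 0.2154·0.142 + 0.3150·0.055 ≈ 0.11010... → 0.110.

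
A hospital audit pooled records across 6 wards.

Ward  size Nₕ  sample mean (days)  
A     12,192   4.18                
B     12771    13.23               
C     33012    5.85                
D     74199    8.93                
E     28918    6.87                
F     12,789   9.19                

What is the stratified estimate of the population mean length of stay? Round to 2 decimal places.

8.00

N = 12192 + 12771 + 33012 + 74199 + 28918 + 12789 = 173881.
Overall mean = Σ (Nₕ/N)·x̄ₕ — weight by population share, not a simple average.
Σ Nₕx̄ₕ = 12192·4.18 + 12771·13.23 + 33012·5.85 + 74199·8.93 + 28918·6.87 + 12789·9.19 = 50962.56 + 168960.33 + 193120.2 + 662597.07 + 198666.66 + 117530.91 = 1391837.73.
Divide by N: 1391837.73 / 173881 = 8.0045... → 8.00.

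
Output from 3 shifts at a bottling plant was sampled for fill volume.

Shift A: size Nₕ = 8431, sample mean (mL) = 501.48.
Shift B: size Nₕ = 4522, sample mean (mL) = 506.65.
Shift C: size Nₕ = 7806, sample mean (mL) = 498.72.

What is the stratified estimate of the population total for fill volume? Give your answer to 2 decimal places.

10412057.50

Population total = Σ Nₕ·x̄ₕ (each stratum's size times its mean).
8431·501.48 + 4522·506.65 + 7806·498.72 = 4227977.88 + 2291071.3 + 3893008.32 = 10412057.50.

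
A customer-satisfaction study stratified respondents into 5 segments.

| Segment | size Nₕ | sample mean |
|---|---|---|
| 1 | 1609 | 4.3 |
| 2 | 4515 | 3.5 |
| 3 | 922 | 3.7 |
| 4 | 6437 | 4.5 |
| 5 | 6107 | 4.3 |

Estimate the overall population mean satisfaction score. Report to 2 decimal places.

4.15

x̄_st = (Σ Nₕx̄ₕ) / (Σ Nₕ) = (1609·4.3 + 4515·3.5 + 922·3.7 + 6437·4.5 + 6107·4.3) / 19590
= 81359.2 / 19590 = 4.1531... → 4.15.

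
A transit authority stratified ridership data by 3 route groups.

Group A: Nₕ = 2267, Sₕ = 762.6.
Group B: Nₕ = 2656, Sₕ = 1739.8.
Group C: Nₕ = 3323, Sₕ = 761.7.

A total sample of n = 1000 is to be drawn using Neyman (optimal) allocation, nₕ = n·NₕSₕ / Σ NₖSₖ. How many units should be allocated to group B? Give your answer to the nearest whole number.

Σ NₕSₕ = 2267·762.6 + 2656·1739.8 + 3323·761.7 = 8880852.1.
Share for B: 4620908.8/8880852.1 = 0.52032.
n_B = 1000 × 0.52032 = 520.323... → 520.

520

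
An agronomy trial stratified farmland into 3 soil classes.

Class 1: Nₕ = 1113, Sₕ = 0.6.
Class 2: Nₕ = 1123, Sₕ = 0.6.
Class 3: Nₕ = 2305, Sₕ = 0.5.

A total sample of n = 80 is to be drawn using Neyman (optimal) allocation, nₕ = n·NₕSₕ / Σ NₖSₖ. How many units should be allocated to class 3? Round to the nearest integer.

37

1: NₕSₕ = 1113·0.6 = 667.8
2: NₕSₕ = 1123·0.6 = 673.8
3: NₕSₕ = 2305·0.5 = 1152.5
Σ NₕSₕ = 2494.1.
n_3 = 80·1152.5/2494.1 = 36.967... → 37.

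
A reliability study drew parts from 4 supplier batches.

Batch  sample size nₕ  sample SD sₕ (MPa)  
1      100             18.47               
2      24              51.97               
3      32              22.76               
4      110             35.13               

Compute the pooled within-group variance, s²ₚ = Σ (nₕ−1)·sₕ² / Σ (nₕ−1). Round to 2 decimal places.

940.73

Degrees of freedom: 99 + 23 + 31 + 109 = 262.
Σ(nₕ−1)sₕ² = 99·341.1409 + 23·2700.8809 + 31·518.0176 + 109·1234.1169 = 246470.4975.
s²ₚ = 246470.4975 / 262 = 940.7271... → 940.73.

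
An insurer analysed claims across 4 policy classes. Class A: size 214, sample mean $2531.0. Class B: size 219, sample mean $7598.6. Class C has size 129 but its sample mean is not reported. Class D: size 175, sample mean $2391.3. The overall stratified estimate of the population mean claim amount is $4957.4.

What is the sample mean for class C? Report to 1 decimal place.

7979.8

N = 214 + 219 + 129 + 175 = 737.
Overall total = μ·N = 4957.4·737 = 3653603.8.
Subtract the known strata: 214·2531.0 + 219·7598.6 + 175·2391.3 = 2624204.9.
Remaining total for class C: 3653603.8 − 2624204.9 = 1029398.9.
Divide by its size: 1029398.9 / 129 = 7979.836... → 7979.8.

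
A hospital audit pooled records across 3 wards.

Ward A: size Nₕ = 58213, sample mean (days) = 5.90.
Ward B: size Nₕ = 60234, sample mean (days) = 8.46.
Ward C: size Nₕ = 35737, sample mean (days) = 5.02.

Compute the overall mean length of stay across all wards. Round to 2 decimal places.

6.70

N = 154184; weights Wₕ = Nₕ/N = (0.3776, 0.3907, 0.2318).
x̄_st = Σ Wₕ·x̄ₕ = 0.3776·5.90 + 0.3907·8.46 + 0.2318·5.02 ≈ 6.6961...
→ 6.70.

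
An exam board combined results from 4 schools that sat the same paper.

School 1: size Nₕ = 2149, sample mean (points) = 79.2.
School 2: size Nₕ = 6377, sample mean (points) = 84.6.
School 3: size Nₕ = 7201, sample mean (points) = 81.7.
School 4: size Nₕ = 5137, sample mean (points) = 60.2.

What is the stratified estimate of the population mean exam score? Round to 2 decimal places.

x̄_st = (Σ Nₕx̄ₕ) / (Σ Nₕ) = (2149·79.2 + 6377·84.6 + 7201·81.7 + 5137·60.2) / 20864
= 1607264.1 / 20864 = 77.0353... → 77.04.

77.04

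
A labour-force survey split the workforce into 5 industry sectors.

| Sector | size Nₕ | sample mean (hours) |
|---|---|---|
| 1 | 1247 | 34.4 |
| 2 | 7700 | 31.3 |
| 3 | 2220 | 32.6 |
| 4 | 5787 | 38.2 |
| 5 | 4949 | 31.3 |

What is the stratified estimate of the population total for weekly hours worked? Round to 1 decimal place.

732245.9

Population total = Σ Nₕ·x̄ₕ (each stratum's size times its mean).
1247·34.4 + 7700·31.3 + 2220·32.6 + 5787·38.2 + 4949·31.3 = 42896.8 + 241010 + 72372 + 221063.4 + 154903.7 = 732245.9.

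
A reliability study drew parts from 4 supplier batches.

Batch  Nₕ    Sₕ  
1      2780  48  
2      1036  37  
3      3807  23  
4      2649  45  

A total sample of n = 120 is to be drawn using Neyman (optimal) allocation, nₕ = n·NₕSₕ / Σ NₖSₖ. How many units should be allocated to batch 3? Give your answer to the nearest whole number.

Σ NₕSₕ = 2780·48 + 1036·37 + 3807·23 + 2649·45 = 378538.
Share for 3: 87561/378538 = 0.23131.
n_3 = 120 × 0.23131 = 27.758... → 28.

28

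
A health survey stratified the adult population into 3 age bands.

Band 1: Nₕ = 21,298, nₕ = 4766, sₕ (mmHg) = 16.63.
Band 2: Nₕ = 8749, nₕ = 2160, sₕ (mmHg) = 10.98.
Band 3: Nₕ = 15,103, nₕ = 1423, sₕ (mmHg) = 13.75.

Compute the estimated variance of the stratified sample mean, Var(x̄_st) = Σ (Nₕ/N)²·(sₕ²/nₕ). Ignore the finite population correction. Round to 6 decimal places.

N = 45150. Term for each stratum: Wₕ²sₕ²/nₕ.
Var(x̄_st) = 0.012911973 + 0.002095812 + 0.014866592 = 0.029874377 → 0.029874.

0.029874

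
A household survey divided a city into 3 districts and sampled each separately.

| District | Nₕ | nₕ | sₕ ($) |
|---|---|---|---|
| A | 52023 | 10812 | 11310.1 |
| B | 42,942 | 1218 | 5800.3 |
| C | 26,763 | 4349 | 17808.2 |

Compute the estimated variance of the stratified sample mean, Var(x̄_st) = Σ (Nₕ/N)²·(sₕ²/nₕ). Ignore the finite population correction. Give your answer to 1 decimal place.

9123.2

N = 121728; Wₕ = Nₕ/N.
district A: (52023/121728)²·11310.1²/10812 = 2160.9099
district B: (42942/121728)²·5800.3²/1218 = 3437.4563
district C: (26763/121728)²·17808.2²/4349 = 3524.8388
Sum = 9123.2050 → 9123.2.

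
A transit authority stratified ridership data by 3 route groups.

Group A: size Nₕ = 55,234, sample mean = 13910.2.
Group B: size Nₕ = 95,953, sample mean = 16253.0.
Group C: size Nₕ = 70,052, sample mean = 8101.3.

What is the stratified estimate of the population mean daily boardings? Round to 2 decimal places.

13086.99

x̄_st = (Σ Nₕx̄ₕ) / (Σ Nₕ) = (55234·13910.2 + 95953·16253.0 + 70052·8101.3) / 221239
= 2895352363.4 / 221239 = 13086.9890... → 13086.99.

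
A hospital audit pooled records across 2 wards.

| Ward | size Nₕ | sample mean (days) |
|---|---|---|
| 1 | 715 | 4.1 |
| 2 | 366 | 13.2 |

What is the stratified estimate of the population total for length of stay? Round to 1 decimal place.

Population total = Σ Nₕ·x̄ₕ (each stratum's size times its mean).
715·4.1 + 366·13.2 = 2931.5 + 4831.2 = 7762.7.

7762.7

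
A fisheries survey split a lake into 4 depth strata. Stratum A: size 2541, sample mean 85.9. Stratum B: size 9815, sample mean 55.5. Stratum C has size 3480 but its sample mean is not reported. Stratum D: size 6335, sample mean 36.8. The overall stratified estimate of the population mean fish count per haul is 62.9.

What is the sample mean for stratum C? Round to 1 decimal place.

Σ Nₕx̄ₕ = N·μ, so 3480·x̄_C = 22171·62.9 − (2541·85.9 + 9815·55.5 + 6335·36.8).
= 1394555.9 − 996132.4 = 398423.5.
x̄_C = 398423.5 / 3480 = 114.490... → 114.5.

114.5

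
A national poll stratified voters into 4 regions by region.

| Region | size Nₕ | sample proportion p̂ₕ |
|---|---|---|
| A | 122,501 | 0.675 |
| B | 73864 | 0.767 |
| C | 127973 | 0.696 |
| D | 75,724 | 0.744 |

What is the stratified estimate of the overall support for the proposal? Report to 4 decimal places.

0.7118

Wₕ = Nₕ/N with N = 400062: 0.3062, 0.1846, 0.3199, 0.1893.
p̂_st = 0.3062·0.675 + 0.1846·0.767 + 0.3199·0.696 + 0.1893·0.744 ≈ 0.711764... → 0.7118.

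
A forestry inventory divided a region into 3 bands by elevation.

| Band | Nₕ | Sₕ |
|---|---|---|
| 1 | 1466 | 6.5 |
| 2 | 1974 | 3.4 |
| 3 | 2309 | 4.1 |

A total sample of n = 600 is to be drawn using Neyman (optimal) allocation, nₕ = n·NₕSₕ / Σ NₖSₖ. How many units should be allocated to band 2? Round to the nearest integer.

1: NₕSₕ = 1466·6.5 = 9529
2: NₕSₕ = 1974·3.4 = 6711.6
3: NₕSₕ = 2309·4.1 = 9466.9
Σ NₕSₕ = 25707.5.
n_2 = 600·6711.6/25707.5 = 156.645... → 157.

157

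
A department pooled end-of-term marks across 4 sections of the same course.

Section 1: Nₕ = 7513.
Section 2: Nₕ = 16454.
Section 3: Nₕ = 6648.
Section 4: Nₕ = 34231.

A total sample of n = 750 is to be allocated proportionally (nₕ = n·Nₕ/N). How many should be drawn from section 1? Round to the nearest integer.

N = 7513 + 16454 + 6648 + 34231 = 64846.
n_1 = 750·7513/64846 = 86.894... → 87.

87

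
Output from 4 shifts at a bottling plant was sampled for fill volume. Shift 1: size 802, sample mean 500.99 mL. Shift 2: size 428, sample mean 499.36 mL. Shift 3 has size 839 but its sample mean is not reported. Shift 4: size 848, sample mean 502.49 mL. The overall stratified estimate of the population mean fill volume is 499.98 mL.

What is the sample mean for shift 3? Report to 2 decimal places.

496.79

Σ Nₕx̄ₕ = N·μ, so 839·x̄_3 = 2917·499.98 − (802·500.99 + 428·499.36 + 848·502.49).
= 1458441.66 − 1041631.58 = 416810.08.
x̄_3 = 416810.08 / 839 = 496.7939... → 496.79.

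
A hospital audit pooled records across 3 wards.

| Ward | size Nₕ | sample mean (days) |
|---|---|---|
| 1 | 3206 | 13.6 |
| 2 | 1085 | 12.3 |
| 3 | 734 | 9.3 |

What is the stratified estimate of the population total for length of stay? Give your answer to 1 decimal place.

63773.3

Population total = Σ Nₕ·x̄ₕ (each stratum's size times its mean).
3206·13.6 + 1085·12.3 + 734·9.3 = 43601.6 + 13345.5 + 6826.2 = 63773.3.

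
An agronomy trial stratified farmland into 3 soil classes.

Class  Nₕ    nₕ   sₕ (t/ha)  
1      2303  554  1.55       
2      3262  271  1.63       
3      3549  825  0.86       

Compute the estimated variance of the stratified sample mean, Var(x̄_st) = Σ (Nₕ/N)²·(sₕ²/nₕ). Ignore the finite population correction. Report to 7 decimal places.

0.0016687

N = 9114. Term for each stratum: Wₕ²sₕ²/nₕ.
Var(x̄_st) = 0.0002769003 + 0.0012559021 + 0.0001359368 = 0.0016687392 → 0.0016687.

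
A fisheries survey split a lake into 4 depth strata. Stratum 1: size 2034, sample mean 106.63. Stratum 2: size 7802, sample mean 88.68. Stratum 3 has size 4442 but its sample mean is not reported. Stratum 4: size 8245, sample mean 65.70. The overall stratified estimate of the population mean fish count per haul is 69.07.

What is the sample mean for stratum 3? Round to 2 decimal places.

23.68

Σ Nₕx̄ₕ = N·μ, so 4442·x̄_3 = 22523·69.07 − (2034·106.63 + 7802·88.68 + 8245·65.70).
= 1555663.61 − 1450463.28 = 105200.33.
x̄_3 = 105200.33 / 4442 = 23.6831... → 23.68.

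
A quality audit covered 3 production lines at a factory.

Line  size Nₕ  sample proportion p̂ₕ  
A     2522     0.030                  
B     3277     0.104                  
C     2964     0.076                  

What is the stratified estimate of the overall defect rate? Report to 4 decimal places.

0.0732

Wₕ = Nₕ/N with N = 8763: 0.2878, 0.3740, 0.3382.
p̂_st = 0.2878·0.030 + 0.3740·0.104 + 0.3382·0.076 ≈ 0.073232... → 0.0732.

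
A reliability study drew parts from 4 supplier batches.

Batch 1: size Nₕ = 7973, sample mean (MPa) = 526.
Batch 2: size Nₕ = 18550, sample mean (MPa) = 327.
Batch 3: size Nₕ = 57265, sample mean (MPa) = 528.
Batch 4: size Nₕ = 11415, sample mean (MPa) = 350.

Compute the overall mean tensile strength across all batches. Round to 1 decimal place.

N = 95203; weights Wₕ = Nₕ/N = (0.0837, 0.1948, 0.6015, 0.1199).
x̄_st = Σ Wₕ·x̄ₕ = 0.0837·526 + 0.1948·327 + 0.6015·528 + 0.1199·350 ≈ 467.326...
→ 467.3.

467.3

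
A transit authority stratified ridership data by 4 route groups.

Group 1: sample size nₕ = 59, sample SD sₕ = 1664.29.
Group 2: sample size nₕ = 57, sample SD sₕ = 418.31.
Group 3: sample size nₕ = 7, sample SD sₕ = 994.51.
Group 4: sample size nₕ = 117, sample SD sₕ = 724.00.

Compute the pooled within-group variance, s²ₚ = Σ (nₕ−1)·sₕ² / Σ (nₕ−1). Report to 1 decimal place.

1005041.2

1: (59−1)·1664.29² = 58·2769861.2041 = 160651949.8378
2: (57−1)·418.31² = 56·174983.2561 = 9799062.3416
3: (7−1)·994.51² = 6·989050.1401 = 5934300.8406
4: (117−1)·724.00² = 116·524176 = 60804416
Numerator = 237189729.02; denominator = Σ(nₕ−1) = 236.
s²ₚ = 237189729.02/236 = 1005041.225... → 1005041.2.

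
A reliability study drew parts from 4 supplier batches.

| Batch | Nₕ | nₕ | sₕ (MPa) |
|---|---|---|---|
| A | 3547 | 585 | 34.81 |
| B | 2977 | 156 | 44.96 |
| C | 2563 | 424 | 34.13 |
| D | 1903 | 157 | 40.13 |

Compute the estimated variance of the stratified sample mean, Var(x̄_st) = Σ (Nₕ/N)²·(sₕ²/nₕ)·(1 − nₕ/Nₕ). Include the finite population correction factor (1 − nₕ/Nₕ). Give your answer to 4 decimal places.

N = 10990; Wₕ = Nₕ/N.
batch A: (3547/10990)²·34.81²/585·(1 − 585/3547) = 0.1801785
batch B: (2977/10990)²·44.96²/156·(1 − 156/2977) = 0.9009787
batch C: (2563/10990)²·34.13²/424·(1 − 424/2563) = 0.1247012
batch D: (1903/10990)²·40.13²/157·(1 − 157/1903) = 0.2821801
Sum = 1.4880385 → 1.4880.

1.4880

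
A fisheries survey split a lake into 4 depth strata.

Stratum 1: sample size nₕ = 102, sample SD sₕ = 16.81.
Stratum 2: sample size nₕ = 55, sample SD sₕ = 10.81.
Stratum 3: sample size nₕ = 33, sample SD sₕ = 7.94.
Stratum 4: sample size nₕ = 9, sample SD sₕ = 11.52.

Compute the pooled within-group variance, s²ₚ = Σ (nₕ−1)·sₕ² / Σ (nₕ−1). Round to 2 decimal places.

1: (102−1)·16.81² = 101·282.5761 = 28540.1861
2: (55−1)·10.81² = 54·116.8561 = 6310.2294
3: (33−1)·7.94² = 32·63.0436 = 2017.3952
4: (9−1)·11.52² = 8·132.7104 = 1061.6832
Numerator = 37929.4939; denominator = Σ(nₕ−1) = 195.
s²ₚ = 37929.4939/195 = 194.5102... → 194.51.

194.51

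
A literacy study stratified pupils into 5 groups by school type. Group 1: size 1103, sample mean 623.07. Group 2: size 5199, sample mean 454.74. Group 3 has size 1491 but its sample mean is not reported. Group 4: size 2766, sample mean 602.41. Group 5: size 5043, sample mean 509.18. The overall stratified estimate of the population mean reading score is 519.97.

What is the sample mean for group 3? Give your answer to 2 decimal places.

N = 1103 + 5199 + 1491 + 2766 + 5043 = 15602.
Overall total = μ·N = 519.97·15602 = 8112571.94.
Subtract the known strata: 1103·623.07 + 5199·454.74 + 2766·602.41 + 5043·509.18 = 7285500.27.
Remaining total for group 3: 8112571.94 − 7285500.27 = 827071.67.
Divide by its size: 827071.67 / 1491 = 554.7094... → 554.71.

554.71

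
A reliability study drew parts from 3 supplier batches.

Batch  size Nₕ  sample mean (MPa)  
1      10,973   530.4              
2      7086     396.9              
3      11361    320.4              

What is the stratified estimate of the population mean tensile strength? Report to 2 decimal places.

x̄_st = (Σ Nₕx̄ₕ) / (Σ Nₕ) = (10973·530.4 + 7086·396.9 + 11361·320.4) / 29420
= 12272577 / 29420 = 417.1508... → 417.15.

417.15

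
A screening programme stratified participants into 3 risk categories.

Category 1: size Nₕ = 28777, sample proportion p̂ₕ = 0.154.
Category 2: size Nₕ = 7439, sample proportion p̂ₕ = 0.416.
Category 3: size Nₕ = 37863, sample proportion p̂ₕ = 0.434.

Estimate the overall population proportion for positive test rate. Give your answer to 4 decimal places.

0.3234

N = 28777 + 7439 + 37863 = 74079.
Overall proportion = Σ (Nₕ/N)·p̂ₕ.
Σ Nₕp̂ₕ = 4431.658 + 3094.624 + 16432.542 = 23958.824.
23958.824 / 74079 = 0.323423... → 0.3234.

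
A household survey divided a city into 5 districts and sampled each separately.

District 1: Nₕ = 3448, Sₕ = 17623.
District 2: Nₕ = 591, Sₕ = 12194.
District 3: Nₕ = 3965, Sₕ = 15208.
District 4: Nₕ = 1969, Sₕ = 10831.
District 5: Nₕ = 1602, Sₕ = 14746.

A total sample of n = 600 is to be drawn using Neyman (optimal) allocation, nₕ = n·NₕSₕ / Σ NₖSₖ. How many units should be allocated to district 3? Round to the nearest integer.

209

1: NₕSₕ = 3448·17623 = 60764104
2: NₕSₕ = 591·12194 = 7206654
3: NₕSₕ = 3965·15208 = 60299720
4: NₕSₕ = 1969·10831 = 21326239
5: NₕSₕ = 1602·14746 = 23623092
Σ NₕSₕ = 173219809.
n_3 = 600·60299720/173219809 = 208.867... → 209.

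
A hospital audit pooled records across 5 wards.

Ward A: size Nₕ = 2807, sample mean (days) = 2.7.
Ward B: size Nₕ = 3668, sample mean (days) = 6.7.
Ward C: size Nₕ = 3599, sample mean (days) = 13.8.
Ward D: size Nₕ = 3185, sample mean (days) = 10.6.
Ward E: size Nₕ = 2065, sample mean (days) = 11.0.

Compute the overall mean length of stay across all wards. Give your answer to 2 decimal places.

9.02

N = 15324; weights Wₕ = Nₕ/N = (0.1832, 0.2394, 0.2349, 0.2078, 0.1348).
x̄_st = Σ Wₕ·x̄ₕ = 0.1832·2.7 + 0.2394·6.7 + 0.2349·13.8 + 0.2078·10.6 + 0.1348·11.0 ≈ 9.0248...
→ 9.02.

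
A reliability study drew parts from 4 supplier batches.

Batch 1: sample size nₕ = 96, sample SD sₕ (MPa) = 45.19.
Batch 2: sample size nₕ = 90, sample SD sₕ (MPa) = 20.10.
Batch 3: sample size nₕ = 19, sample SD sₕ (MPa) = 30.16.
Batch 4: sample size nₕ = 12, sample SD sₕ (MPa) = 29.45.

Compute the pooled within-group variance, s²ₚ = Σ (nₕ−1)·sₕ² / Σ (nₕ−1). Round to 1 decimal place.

1201.3

1: (96−1)·45.19² = 95·2042.1361 = 194002.9295
2: (90−1)·20.10² = 89·404.01 = 35956.89
3: (19−1)·30.16² = 18·909.6256 = 16373.2608
4: (12−1)·29.45² = 11·867.3025 = 9540.3275
Numerator = 255873.4078; denominator = Σ(nₕ−1) = 213.
s²ₚ = 255873.4078/213 = 1201.284... → 1201.3.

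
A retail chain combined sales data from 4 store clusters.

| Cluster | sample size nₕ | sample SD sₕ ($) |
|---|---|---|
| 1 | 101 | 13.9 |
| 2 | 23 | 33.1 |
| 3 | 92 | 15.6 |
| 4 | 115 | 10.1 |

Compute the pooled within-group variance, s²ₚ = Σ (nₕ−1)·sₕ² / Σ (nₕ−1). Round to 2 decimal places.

Degrees of freedom: 100 + 22 + 91 + 114 = 327.
Σ(nₕ−1)sₕ² = 100·193.21 + 22·1095.61 + 91·243.36 + 114·102.01 = 77199.32.
s²ₚ = 77199.32 / 327 = 236.0835... → 236.08.

236.08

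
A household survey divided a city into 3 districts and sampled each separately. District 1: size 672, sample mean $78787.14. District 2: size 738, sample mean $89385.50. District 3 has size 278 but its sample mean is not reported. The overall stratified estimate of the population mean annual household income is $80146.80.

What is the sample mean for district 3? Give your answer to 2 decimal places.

58907.70

N = 672 + 738 + 278 = 1688.
Overall total = μ·N = 80146.80·1688 = 135287798.4.
Subtract the known strata: 672·78787.14 + 738·89385.50 = 118911457.08.
Remaining total for district 3: 135287798.4 − 118911457.08 = 16376341.32.
Divide by its size: 16376341.32 / 278 = 58907.7026... → 58907.70.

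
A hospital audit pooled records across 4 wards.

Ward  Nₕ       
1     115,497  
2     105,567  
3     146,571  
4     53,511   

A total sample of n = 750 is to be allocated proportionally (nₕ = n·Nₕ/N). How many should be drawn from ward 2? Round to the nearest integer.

N = 115497 + 105567 + 146571 + 53511 = 421146.
n_2 = 750·105567/421146 = 188.000... → 188.

188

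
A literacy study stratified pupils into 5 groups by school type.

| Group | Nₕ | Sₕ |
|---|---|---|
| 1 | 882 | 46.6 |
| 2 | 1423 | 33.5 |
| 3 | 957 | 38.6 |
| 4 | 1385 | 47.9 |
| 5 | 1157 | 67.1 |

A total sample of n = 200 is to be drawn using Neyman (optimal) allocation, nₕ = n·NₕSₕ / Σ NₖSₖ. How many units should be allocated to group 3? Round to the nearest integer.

1: NₕSₕ = 882·46.6 = 41101.2
2: NₕSₕ = 1423·33.5 = 47670.5
3: NₕSₕ = 957·38.6 = 36940.2
4: NₕSₕ = 1385·47.9 = 66341.5
5: NₕSₕ = 1157·67.1 = 77634.7
Σ NₕSₕ = 269688.1.
n_3 = 200·36940.2/269688.1 = 27.395... → 27.

27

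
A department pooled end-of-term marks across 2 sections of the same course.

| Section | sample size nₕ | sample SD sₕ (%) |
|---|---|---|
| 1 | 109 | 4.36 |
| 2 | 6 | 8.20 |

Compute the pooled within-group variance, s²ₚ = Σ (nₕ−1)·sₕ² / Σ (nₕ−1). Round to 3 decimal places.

Degrees of freedom: 108 + 5 = 113.
Σ(nₕ−1)sₕ² = 108·19.0096 + 5·67.24 = 2389.2368.
s²ₚ = 2389.2368 / 113 = 21.14369... → 21.144.

21.144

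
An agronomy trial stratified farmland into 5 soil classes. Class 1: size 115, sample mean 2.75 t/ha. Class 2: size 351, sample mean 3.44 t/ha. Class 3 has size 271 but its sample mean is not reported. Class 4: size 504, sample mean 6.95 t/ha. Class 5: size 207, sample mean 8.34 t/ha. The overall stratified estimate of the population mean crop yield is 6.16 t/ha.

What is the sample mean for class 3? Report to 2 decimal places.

N = 115 + 351 + 271 + 504 + 207 = 1448.
Overall total = μ·N = 6.16·1448 = 8919.68.
Subtract the known strata: 115·2.75 + 351·3.44 + 504·6.95 + 207·8.34 = 6752.87.
Remaining total for class 3: 8919.68 − 6752.87 = 2166.81.
Divide by its size: 2166.81 / 271 = 7.9956... → 8.00.

8.00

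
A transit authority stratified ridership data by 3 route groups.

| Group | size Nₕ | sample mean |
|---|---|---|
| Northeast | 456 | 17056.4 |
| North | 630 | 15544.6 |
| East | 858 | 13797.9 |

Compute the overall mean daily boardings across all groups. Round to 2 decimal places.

x̄_st = (Σ Nₕx̄ₕ) / (Σ Nₕ) = (456·17056.4 + 630·15544.6 + 858·13797.9) / 1944
= 29409414.6 / 1944 = 15128.2997... → 15128.30.

15128.30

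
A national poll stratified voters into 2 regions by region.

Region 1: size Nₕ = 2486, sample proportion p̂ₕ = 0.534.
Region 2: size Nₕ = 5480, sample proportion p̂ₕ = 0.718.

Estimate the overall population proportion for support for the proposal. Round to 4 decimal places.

0.6606

Wₕ = Nₕ/N with N = 7966: 0.3121, 0.6879.
p̂_st = 0.3121·0.534 + 0.6879·0.718 ≈ 0.660578... → 0.6606.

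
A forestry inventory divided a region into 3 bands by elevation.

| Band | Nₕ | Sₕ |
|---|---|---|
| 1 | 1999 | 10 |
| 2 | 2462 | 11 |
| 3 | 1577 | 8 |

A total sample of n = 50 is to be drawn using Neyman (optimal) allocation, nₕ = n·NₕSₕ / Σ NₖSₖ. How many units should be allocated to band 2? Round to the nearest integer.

23

Σ NₕSₕ = 1999·10 + 2462·11 + 1577·8 = 59688.
Share for 2: 27082/59688 = 0.45373.
n_2 = 50 × 0.45373 = 22.686... → 23.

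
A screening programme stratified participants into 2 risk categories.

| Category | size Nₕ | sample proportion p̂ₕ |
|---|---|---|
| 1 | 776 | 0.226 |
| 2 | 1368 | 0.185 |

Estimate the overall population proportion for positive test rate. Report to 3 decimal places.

Wₕ = Nₕ/N with N = 2144: 0.3619, 0.6381.
p̂_st = 0.3619·0.226 + 0.6381·0.185 ≈ 0.19984... → 0.200.

0.200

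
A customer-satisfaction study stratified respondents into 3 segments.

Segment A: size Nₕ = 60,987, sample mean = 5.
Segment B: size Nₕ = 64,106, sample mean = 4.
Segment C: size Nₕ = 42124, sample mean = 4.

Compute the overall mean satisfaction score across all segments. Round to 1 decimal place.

N = 60987 + 64106 + 42124 = 167217.
Overall mean = Σ (Nₕ/N)·x̄ₕ — weight by population share, not a simple average.
Σ Nₕx̄ₕ = 60987·5 + 64106·4 + 42124·4 = 304935 + 256424 + 168496 = 729855.
Divide by N: 729855 / 167217 = 4.365... → 4.4.

4.4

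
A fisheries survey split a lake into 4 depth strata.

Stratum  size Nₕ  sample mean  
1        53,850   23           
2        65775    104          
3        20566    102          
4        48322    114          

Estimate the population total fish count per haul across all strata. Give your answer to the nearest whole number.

Estimate total by summing Nₕ·x̄ₕ over strata.
53850·23 + 65775·104 + 20566·102 + 48322·114 = 1238550 + 6840600 + 2097732 + 5508708 = 15685590.

15685590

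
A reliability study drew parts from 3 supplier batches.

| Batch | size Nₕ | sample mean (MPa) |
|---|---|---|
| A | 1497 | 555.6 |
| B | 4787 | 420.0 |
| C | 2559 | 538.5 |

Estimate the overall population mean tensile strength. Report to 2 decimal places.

N = 8843; weights Wₕ = Nₕ/N = (0.1693, 0.5413, 0.2894).
x̄_st = Σ Wₕ·x̄ₕ = 0.1693·555.6 + 0.5413·420.0 + 0.2894·538.5 ≈ 477.2469...
→ 477.25.

477.25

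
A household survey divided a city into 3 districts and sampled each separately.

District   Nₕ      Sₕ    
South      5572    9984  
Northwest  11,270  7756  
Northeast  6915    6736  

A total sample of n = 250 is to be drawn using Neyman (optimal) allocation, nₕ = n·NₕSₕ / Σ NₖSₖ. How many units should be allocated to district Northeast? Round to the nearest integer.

Σ NₕSₕ = 5572·9984 + 11270·7756 + 6915·6736 = 189620408.
Share for Northeast: 46579440/189620408 = 0.24565.
n_Northeast = 250 × 0.24565 = 61.411... → 61.

61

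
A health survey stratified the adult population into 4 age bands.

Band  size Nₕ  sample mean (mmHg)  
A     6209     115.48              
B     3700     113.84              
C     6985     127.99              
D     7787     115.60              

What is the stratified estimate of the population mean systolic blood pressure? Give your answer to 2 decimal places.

118.81

x̄_st = (Σ Nₕx̄ₕ) / (Σ Nₕ) = (6209·115.48 + 3700·113.84 + 6985·127.99 + 7787·115.60) / 24681
= 2932410.67 / 24681 = 118.8125... → 118.81.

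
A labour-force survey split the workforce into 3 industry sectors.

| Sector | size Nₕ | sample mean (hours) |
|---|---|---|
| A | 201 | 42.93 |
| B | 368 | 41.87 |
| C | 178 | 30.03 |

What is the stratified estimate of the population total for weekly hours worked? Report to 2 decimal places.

A: 201·42.93 = 8628.93
B: 368·41.87 = 15408.16
C: 178·30.03 = 5345.34
τ̂ = Σ Nₕx̄ₕ = 29382.43.

29382.43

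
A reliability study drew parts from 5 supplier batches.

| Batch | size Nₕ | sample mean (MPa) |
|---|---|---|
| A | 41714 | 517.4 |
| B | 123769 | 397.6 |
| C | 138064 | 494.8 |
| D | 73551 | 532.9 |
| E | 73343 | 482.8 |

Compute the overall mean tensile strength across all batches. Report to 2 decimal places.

N = 450441; weights Wₕ = Nₕ/N = (0.0926, 0.2748, 0.3065, 0.1633, 0.1628).
x̄_st = Σ Wₕ·x̄ₕ = 0.0926·517.4 + 0.2748·397.6 + 0.3065·494.8 + 0.1633·532.9 + 0.1628·482.8 ≈ 474.4523...
→ 474.45.

474.45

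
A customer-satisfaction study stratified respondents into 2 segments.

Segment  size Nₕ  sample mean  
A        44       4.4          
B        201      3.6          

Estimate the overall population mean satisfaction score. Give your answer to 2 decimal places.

3.74

N = 245; weights Wₕ = Nₕ/N = (0.1796, 0.8204).
x̄_st = Σ Wₕ·x̄ₕ = 0.1796·4.4 + 0.8204·3.6 ≈ 3.7437...
→ 3.74.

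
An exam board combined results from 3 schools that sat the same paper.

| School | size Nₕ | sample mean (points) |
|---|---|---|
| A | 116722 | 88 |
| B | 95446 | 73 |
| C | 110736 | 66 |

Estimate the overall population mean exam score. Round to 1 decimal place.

76.0

N = 322904; weights Wₕ = Nₕ/N = (0.3615, 0.2956, 0.3429).
x̄_st = Σ Wₕ·x̄ₕ = 0.3615·88 + 0.2956·73 + 0.3429·66 ≈ 76.022...
→ 76.0.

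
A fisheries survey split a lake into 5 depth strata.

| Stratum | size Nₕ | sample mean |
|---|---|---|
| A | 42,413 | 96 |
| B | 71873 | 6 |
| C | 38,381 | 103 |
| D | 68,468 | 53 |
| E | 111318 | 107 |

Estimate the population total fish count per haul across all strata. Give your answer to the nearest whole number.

Estimate total by summing Nₕ·x̄ₕ over strata.
42413·96 + 71873·6 + 38381·103 + 68468·53 + 111318·107 = 4071648 + 431238 + 3953243 + 3628804 + 11911026 = 23995959.

23995959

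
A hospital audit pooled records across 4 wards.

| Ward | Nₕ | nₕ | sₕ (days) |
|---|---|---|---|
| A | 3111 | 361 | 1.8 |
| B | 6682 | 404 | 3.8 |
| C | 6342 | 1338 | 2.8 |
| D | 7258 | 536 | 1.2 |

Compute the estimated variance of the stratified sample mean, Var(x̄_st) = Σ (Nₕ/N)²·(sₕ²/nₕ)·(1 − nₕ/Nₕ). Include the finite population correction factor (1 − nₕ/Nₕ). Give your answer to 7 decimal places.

N = 23393. Term for each stratum: Wₕ²sₕ²/nₕ·(1−nₕ/Nₕ).
Var(x̄_st) = 0.0001403132 + 0.0027399445 + 0.0003398065 + 0.0002395198 = 0.0034595840 → 0.0034596.

0.0034596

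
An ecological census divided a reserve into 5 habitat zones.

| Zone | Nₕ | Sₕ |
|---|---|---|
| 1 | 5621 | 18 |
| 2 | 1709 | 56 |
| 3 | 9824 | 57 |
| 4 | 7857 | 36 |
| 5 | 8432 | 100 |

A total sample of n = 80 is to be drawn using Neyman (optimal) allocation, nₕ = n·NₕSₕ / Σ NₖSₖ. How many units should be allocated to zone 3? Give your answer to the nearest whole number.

24

1: NₕSₕ = 5621·18 = 101178
2: NₕSₕ = 1709·56 = 95704
3: NₕSₕ = 9824·57 = 559968
4: NₕSₕ = 7857·36 = 282852
5: NₕSₕ = 8432·100 = 843200
Σ NₕSₕ = 1882902.
n_3 = 80·559968/1882902 = 23.792... → 24.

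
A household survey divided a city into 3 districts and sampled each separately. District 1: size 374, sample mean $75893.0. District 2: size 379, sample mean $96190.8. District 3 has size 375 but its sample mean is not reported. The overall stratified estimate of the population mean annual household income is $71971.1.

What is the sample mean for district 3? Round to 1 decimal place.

43581.6

N = 374 + 379 + 375 = 1128.
Overall total = μ·N = 71971.1·1128 = 81183400.8.
Subtract the known strata: 374·75893.0 + 379·96190.8 = 64840295.2.
Remaining total for district 3: 81183400.8 − 64840295.2 = 16343105.6.
Divide by its size: 16343105.6 / 375 = 43581.615... → 43581.6.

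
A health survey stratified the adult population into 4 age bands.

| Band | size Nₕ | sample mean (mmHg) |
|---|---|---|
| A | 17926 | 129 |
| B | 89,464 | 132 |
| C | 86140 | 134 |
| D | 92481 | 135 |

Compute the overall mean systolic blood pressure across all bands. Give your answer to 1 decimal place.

133.4

x̄_st = (Σ Nₕx̄ₕ) / (Σ Nₕ) = (17926·129 + 89464·132 + 86140·134 + 92481·135) / 286011
= 38149397 / 286011 = 133.384... → 133.4.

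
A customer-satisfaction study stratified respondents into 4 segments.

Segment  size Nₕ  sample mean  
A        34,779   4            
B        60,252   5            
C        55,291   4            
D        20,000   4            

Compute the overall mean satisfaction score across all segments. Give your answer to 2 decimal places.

x̄_st = (Σ Nₕx̄ₕ) / (Σ Nₕ) = (34779·4 + 60252·5 + 55291·4 + 20000·4) / 170322
= 741540 / 170322 = 4.3538... → 4.35.

4.35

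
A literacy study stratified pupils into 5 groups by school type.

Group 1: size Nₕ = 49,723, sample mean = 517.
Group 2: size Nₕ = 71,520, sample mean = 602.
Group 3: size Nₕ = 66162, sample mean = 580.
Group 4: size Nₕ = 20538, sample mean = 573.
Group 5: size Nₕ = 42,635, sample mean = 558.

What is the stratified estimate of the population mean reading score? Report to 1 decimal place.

x̄_st = (Σ Nₕx̄ₕ) / (Σ Nₕ) = (49723·517 + 71520·602 + 66162·580 + 20538·573 + 42635·558) / 250578
= 142694395 / 250578 = 569.461... → 569.5.

569.5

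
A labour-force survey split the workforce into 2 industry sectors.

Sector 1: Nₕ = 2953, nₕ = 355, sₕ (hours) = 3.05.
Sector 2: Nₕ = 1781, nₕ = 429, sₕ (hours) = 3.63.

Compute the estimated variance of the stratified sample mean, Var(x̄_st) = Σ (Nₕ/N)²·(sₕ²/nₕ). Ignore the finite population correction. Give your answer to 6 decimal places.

0.014544

N = 4734; Wₕ = Nₕ/N.
sector 1: (2953/4734)²·3.05²/355 = 0.010196279
sector 2: (1781/4734)²·3.63²/429 = 0.004347377
Sum = 0.014543656 → 0.014544.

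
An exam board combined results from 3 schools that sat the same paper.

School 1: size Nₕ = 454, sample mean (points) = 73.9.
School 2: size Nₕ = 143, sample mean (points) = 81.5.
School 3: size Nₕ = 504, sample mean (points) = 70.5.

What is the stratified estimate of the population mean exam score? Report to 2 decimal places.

N = 1101; weights Wₕ = Nₕ/N = (0.4124, 0.1299, 0.4578).
x̄_st = Σ Wₕ·x̄ₕ = 0.4124·73.9 + 0.1299·81.5 + 0.4578·70.5 ≈ 73.3307...
→ 73.33.

73.33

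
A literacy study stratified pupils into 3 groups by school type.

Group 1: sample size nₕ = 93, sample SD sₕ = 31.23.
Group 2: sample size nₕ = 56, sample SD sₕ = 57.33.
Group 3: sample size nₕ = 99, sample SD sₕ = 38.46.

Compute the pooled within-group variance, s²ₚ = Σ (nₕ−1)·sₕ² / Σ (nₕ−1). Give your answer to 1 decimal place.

1695.7

1: (93−1)·31.23² = 92·975.3129 = 89728.7868
2: (56−1)·57.33² = 55·3286.7289 = 180770.0895
3: (99−1)·38.46² = 98·1479.1716 = 144958.8168
Numerator = 415457.6931; denominator = Σ(nₕ−1) = 245.
s²ₚ = 415457.6931/245 = 1695.746... → 1695.7.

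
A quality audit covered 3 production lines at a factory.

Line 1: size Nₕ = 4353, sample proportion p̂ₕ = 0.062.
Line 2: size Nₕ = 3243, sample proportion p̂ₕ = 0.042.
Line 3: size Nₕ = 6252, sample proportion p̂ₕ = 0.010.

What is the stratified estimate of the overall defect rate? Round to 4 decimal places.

0.0338

Wₕ = Nₕ/N with N = 13848: 0.3143, 0.2342, 0.4515.
p̂_st = 0.3143·0.062 + 0.2342·0.042 + 0.4515·0.010 ≈ 0.033840... → 0.0338.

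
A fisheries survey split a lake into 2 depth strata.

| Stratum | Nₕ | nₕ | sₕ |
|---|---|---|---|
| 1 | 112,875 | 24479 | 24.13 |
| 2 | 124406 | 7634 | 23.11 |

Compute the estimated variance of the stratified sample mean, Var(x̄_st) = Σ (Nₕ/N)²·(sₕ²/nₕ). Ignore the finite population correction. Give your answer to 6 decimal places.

0.024614

N = 237281; Wₕ = Nₕ/N.
stratum 1: (112875/237281)²·24.13²/24479 = 0.005382581
stratum 2: (124406/237281)²·23.11²/7634 = 0.019231115
Sum = 0.024613696 → 0.024614.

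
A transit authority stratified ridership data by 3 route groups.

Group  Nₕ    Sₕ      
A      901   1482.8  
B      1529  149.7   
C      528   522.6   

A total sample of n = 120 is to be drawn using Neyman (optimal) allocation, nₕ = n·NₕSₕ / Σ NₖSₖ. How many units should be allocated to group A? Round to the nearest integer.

A: NₕSₕ = 901·1482.8 = 1336002.8
B: NₕSₕ = 1529·149.7 = 228891.3
C: NₕSₕ = 528·522.6 = 275932.8
Σ NₕSₕ = 1840826.9.
n_A = 120·1336002.8/1840826.9 = 87.091... → 87.

87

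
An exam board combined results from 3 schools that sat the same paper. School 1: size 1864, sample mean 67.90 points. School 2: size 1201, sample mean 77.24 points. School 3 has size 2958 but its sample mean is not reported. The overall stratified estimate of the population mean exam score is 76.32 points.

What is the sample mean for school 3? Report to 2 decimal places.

81.25

Σ Nₕx̄ₕ = N·μ, so 2958·x̄_3 = 6023·76.32 − (1864·67.90 + 1201·77.24).
= 459675.36 − 219330.84 = 240344.52.
x̄_3 = 240344.52 / 2958 = 81.2524... → 81.25.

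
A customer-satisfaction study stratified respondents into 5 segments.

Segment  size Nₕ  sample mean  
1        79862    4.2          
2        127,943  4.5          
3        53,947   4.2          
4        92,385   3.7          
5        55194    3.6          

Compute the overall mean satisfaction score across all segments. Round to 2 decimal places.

x̄_st = (Σ Nₕx̄ₕ) / (Σ Nₕ) = (79862·4.2 + 127943·4.5 + 53947·4.2 + 92385·3.7 + 55194·3.6) / 409331
= 1678264.2 / 409331 = 4.1000... → 4.10.

4.10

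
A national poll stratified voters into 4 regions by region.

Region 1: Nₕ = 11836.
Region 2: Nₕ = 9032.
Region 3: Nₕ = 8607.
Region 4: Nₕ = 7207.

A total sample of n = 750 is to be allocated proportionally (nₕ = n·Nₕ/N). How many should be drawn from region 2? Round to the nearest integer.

Share of region 2 = 9032/36682 = 0.24622.
Allocate 750 × 0.24622 = 184.668... → 185.

185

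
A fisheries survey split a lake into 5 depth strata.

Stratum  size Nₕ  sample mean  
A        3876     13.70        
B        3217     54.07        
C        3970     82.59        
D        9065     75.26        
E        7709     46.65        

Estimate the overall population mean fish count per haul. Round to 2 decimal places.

x̄_st = (Σ Nₕx̄ₕ) / (Σ Nₕ) = (3876·13.70 + 3217·54.07 + 3970·82.59 + 9065·75.26 + 7709·46.65) / 27837
= 1596783.44 / 27837 = 57.3619... → 57.36.

57.36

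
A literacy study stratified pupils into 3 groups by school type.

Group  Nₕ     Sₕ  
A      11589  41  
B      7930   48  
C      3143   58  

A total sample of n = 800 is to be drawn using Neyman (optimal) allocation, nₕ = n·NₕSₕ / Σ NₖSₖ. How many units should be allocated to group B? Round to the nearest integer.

293

A: NₕSₕ = 11589·41 = 475149
B: NₕSₕ = 7930·48 = 380640
C: NₕSₕ = 3143·58 = 182294
Σ NₕSₕ = 1038083.
n_B = 800·380640/1038083 = 293.341... → 293.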